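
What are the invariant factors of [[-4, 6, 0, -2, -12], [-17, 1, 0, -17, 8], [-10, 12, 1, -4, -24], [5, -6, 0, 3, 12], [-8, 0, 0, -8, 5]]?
x - 1, (x - 5)(x - 1)^2(x + 2)

The Jordan structure of A has elementary divisors (x + 2), (x - 1)^2, (x - 1), (x - 5). Arranging the block sizes at each eigenvalue in decreasing order and taking row products gives the invariant factors.

Invariant factors (smallest first, each dividing the next): x - 1, (x - 5)(x - 1)^2(x + 2).

Check: the last factor (x - 5)(x - 1)^2(x + 2) is the minimal polynomial, and the product (x - 5)(x - 1)^3(x + 2) is the characteristic polynomial.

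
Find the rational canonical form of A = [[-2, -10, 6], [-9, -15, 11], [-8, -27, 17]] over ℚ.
The invariant factors of A (the non-unit diagonal entries of the Smith normal form of xI - A over ℚ[x]) are x^3 - 4x - 4, each dividing the next. The characteristic polynomial is their product, x^3 - 4x - 4.

The rational canonical form is the block-diagonal matrix of companion matrices C(f_i):
R = [[0, 0, 4], [1, 0, 4], [0, 1, 0]].

Note the characteristic polynomial does not split into linear factors over ℚ, so A has no Jordan form over ℚ; the rational canonical form exists over any field.

R = [[0, 0, 4], [1, 0, 4], [0, 1, 0]]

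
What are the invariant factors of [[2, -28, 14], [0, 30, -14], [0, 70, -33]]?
The Jordan structure of A has elementary divisors (x + 5), (x - 2), (x - 2). Arranging the block sizes at each eigenvalue in decreasing order and taking row products gives the invariant factors.

Invariant factors (smallest first, each dividing the next): x - 2, (x - 2)(x + 5).

Check: the last factor (x - 2)(x + 5) is the minimal polynomial, and the product (x - 2)^2(x + 5) is the characteristic polynomial.

x - 2, (x - 2)(x + 5)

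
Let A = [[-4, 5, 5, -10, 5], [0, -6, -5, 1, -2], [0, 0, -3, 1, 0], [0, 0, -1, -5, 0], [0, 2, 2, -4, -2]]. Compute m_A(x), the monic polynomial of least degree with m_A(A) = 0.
m_A(x) = (x + 4)^2

The characteristic polynomial factors as (x + 4)^5. The minimal polynomial is ∏(x - λ)^{k_λ} where k_λ is the size of the largest Jordan block at λ.

For λ = -4: rank(A + 4I) = 2, and the largest Jordan block has size 2 (the smallest k with rank((A + 4I)^k) = rank((A + 4I)^(k+1))).

So m_A(x) = (x + 4)^2.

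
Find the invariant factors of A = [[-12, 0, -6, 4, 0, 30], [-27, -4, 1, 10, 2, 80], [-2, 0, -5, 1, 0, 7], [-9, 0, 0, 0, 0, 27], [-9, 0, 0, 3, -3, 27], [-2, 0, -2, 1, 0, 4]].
The Jordan structure of A has elementary divisors (x + 4), (x + 4), (x + 3)^2, (x + 3), (x + 3). Arranging the block sizes at each eigenvalue in decreasing order and taking row products gives the invariant factors.

Invariant factors (smallest first, each dividing the next): x + 3, (x + 3)(x + 4), (x + 3)^2(x + 4).

Check: the last factor (x + 3)^2(x + 4) is the minimal polynomial, and the product (x + 3)^4(x + 4)^2 is the characteristic polynomial.

x + 3, (x + 3)(x + 4), (x + 3)^2(x + 4)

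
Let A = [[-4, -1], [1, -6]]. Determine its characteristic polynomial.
xI - A = [[x + 4, 1], [-1, x + 6]].

Expanding det(xI - A) along the first row:
det(xI - A) = + (x + 4)·det([[x + 6]]) - (1)·det([[-1]]).

Evaluating gives χ_A(x) = x^2 + 10x + 25 = (x + 5)^2.

χ_A(x) = (x + 5)^2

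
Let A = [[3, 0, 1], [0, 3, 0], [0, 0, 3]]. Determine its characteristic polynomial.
χ_A(x) = (x - 3)^3

xI - A = [[x - 3, 0, -1], [0, x - 3, 0], [0, 0, x - 3]].

Expanding det(xI - A) along the first row:
det(xI - A) = + (x - 3)·det([[x - 3, 0], [0, x - 3]]) - (0)·det([[0, 0], [0, x - 3]]) + (-1)·det([[0, x - 3], [0, 0]]).

Evaluating gives χ_A(x) = x^3 - 9x^2 + 27x - 27 = (x - 3)^3.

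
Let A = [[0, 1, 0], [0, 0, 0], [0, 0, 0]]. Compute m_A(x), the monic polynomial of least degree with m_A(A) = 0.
The characteristic polynomial factors as x^3. The minimal polynomial is ∏(x - λ)^{k_λ} where k_λ is the size of the largest Jordan block at λ.

For λ = 0: rank(A) = 1, and the largest Jordan block has size 2 (the smallest k with rank(A^k) = rank(A^(k+1))).

So m_A(x) = x^2.

m_A(x) = x^2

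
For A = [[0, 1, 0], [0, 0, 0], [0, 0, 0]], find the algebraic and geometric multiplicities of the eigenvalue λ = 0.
algebraic multiplicity 3, geometric multiplicity 2

The characteristic polynomial is x^3, so the factor x appears with exponent 3: the algebraic multiplicity is 3.

rank(A) = 1, so the eigenspace has dimension 3 - 1 = 2: the geometric multiplicity is 2.

Since 2 < 3, A is not diagonalizable.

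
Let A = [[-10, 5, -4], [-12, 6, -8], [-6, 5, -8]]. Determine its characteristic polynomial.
χ_A(x) = (x + 4)^3

xI - A = [[x + 10, -5, 4], [12, x - 6, 8], [6, -5, x + 8]].

Expanding det(xI - A) along the first row:
det(xI - A) = + (x + 10)·det([[x - 6, 8], [-5, x + 8]]) - (-5)·det([[12, 8], [6, x + 8]]) + (4)·det([[12, x - 6], [6, -5]]).

Evaluating gives χ_A(x) = x^3 + 12x^2 + 48x + 64 = (x + 4)^3.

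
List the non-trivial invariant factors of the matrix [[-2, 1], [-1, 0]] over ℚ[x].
The Jordan structure of A has elementary divisors (x + 1)^2. Arranging the block sizes at each eigenvalue in decreasing order and taking row products gives the invariant factors.

Invariant factors (smallest first, each dividing the next): (x + 1)^2.

Check: the last factor (x + 1)^2 is the minimal polynomial, and the product (x + 1)^2 is the characteristic polynomial.

(x + 1)^2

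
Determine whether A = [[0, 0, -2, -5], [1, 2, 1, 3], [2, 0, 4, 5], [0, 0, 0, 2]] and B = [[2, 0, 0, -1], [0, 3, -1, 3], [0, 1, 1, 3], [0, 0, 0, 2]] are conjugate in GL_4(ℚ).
Yes.

Two matrices over a field are similar if and only if they have the same invariant factors.

Both A and B have characteristic polynomial (x - 2)^4 and minimal polynomial (x - 2)^2. Computing further, both have invariant factors (x - 2)^2, (x - 2)^2. Hence A and B are similar.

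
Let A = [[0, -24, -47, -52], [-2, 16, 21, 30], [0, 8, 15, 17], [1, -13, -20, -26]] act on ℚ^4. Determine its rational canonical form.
R = [[0, 0, 0, 10], [1, 0, 0, -2], [0, 1, 0, 0], [0, 0, 1, 5]]

The invariant factors of A (the non-unit diagonal entries of the Smith normal form of xI - A over ℚ[x]) are (x - 5)(x^3 + 2), each dividing the next. The characteristic polynomial is their product, (x - 5)(x^3 + 2).

The rational canonical form is the block-diagonal matrix of companion matrices C(f_i):
R = [[0, 0, 0, 10], [1, 0, 0, -2], [0, 1, 0, 0], [0, 0, 1, 5]].

Note the characteristic polynomial does not split into linear factors over ℚ, so A has no Jordan form over ℚ; the rational canonical form exists over any field.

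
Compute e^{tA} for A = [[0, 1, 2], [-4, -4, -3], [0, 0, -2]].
A has Jordan form J = [[-2, 1, 0], [0, -2, 1], [0, 0, -2]] with A = PJP^{-1}, so e^{tA} = P e^{tJ} P^{-1}.

For a Jordan block J_k(λ), e^{tJ_k(λ)} = e^{λt} · (I + tN + t^2 N^2/2! + ... + t^{k-1} N^{k-1}/(k-1)!) where N is the nilpotent superdiagonal part.

Assembling the blocks and conjugating back gives the entries of e^{tA} as shown above.

e^{tA} = [[(2*t + 1)*e^{-2*t}, t*e^{-2*t}, t*(t + 4)*e^{-2*t}/2], [-4*t*e^{-2*t}, (1 - 2*t)*e^{-2*t}, t*(-t - 3)*e^{-2*t}], [0, 0, e^{-2*t}]]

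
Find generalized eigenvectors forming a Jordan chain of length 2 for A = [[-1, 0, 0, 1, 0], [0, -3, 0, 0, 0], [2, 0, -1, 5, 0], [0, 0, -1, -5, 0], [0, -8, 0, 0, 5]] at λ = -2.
v_1 = [[-1, 0, -5, 2, 0]]^T, v_2 = [[1, 0, 3, -1, 0]]^T

We seek v_1 ∈ ker((A + 2I)^2) \ ker(A + 2I), then set v_{i+1} = (A + 2I) v_i.

One such chain is v_1 = [[-1, 0, -5, 2, 0]]^T, v_2 = [[1, 0, 3, -1, 0]]^T. Check: (A + 2I) v_2 = [[0, 0, 0, 0, 0]]^T = 0.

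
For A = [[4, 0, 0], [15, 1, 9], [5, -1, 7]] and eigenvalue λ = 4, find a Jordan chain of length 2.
We seek v_1 ∈ ker((A - 4I)^2) \ ker(A - 4I), then set v_{i+1} = (A - 4I) v_i.

One such chain is v_1 = [[1, 6, 0]]^T, v_2 = [[0, -3, -1]]^T. Check: (A - 4I) v_2 = [[0, 0, 0]]^T = 0.

v_1 = [[1, 6, 0]]^T, v_2 = [[0, -3, -1]]^T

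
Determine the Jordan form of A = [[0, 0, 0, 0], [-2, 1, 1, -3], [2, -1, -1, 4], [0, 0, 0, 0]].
The characteristic polynomial is det(xI - A) = x^4, so the eigenvalues are 0 (algebraic multiplicity 4).

For λ = 0: rank(A) = 2, rank(A^2) = 1, rank(A^3) = 0. The eigenspace has dimension 4 - 2 = 2, so there are 2 Jordan blocks; the rank sequence gives block sizes [3, 1].

Assembling the blocks gives the Jordan form J above.

J = [[0, 1, 0, 0], [0, 0, 1, 0], [0, 0, 0, 0], [0, 0, 0, 0]]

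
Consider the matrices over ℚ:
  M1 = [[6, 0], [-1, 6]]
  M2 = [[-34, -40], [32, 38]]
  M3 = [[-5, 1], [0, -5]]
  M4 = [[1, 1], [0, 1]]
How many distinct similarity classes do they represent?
4 classes: {M1}, {M2}, {M3}, {M4}

Characteristic polynomials: χ_{M1} = (x - 6)^2, χ_{M2} = (x - 6)(x + 2), χ_{M3} = (x + 5)^2, χ_{M4} = (x - 1)^2.

{M1}: invariant factors (x - 6)^2.

{M2}: invariant factors (x - 6)(x + 2).

{M3}: invariant factors (x + 5)^2.

{M4}: invariant factors (x - 1)^2.

Matrices are similar if and only if their invariant-factor lists agree; the partition into similarity classes is {M1}, {M2}, {M3}, {M4}.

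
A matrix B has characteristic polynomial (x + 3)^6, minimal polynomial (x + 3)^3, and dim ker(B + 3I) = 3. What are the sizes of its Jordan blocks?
λ = -3: algebraic multiplicity 6 (exponent in χ_B), largest block size 3 (exponent in m_B), 3 blocks (geometric multiplicity). These force block sizes [3, 2, 1].

Jordan blocks: (-3, 3), (-3, 2), (-3, 1)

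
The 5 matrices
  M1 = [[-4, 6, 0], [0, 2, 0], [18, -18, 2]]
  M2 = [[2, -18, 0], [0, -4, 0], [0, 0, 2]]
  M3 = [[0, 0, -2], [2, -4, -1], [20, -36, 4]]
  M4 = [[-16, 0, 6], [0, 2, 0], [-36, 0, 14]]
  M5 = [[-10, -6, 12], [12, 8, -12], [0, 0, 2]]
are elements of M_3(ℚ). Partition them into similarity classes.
Characteristic polynomials: χ_{M1} = (x - 2)^2(x + 4), χ_{M2} = (x - 2)^2(x + 4), χ_{M3} = (x - 2)^2(x + 4), χ_{M4} = (x - 2)^2(x + 4), χ_{M5} = (x - 2)^2(x + 4).

{M1, M2, M4, M5}: invariant factors x - 2, (x - 2)(x + 4).

{M3}: invariant factors (x - 2)^2(x + 4).

Matrices are similar if and only if their invariant-factor lists agree; the partition into similarity classes is {M1, M2, M4, M5}, {M3}.

2 classes: {M1, M2, M4, M5}, {M3}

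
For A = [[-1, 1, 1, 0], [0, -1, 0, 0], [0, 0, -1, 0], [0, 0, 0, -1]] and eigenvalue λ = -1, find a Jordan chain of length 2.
We seek v_1 ∈ ker((A + I)^2) \ ker(A + I), then set v_{i+1} = (A + I) v_i.

One such chain is v_1 = [[-3, 3, -2, 0]]^T, v_2 = [[1, 0, 0, 0]]^T. Check: (A + I) v_2 = [[0, 0, 0, 0]]^T = 0.

v_1 = [[-3, 3, -2, 0]]^T, v_2 = [[1, 0, 0, 0]]^T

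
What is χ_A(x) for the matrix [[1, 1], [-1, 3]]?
χ_A(x) = (x - 2)^2

xI - A = [[x - 1, -1], [1, x - 3]].

Expanding det(xI - A) along the first row:
det(xI - A) = + (x - 1)·det([[x - 3]]) - (-1)·det([[1]]).

Evaluating gives χ_A(x) = x^2 - 4x + 4 = (x - 2)^2.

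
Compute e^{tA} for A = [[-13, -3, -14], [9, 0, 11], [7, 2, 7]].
e^{tA} = [[(-2*t^2 - 11*t + 1)*e^{-2*t}, t*(-t - 6)*e^{-2*t}/2, t*(-5*t - 28)*e^{-2*t}/2], [t*(9 - 2*t)*e^{-2*t}, (-t^2 + 4*t + 2)*e^{-2*t}/2, t*(22 - 5*t)*e^{-2*t}/2], [t*(2*t + 7)*e^{-2*t}, t*(t + 4)*e^{-2*t}/2, (5*t^2 + 18*t + 2)*e^{-2*t}/2]]

A has Jordan form J = [[-2, 1, 0], [0, -2, 1], [0, 0, -2]] with A = PJP^{-1}, so e^{tA} = P e^{tJ} P^{-1}.

For a Jordan block J_k(λ), e^{tJ_k(λ)} = e^{λt} · (I + tN + t^2 N^2/2! + ... + t^{k-1} N^{k-1}/(k-1)!) where N is the nilpotent superdiagonal part.

Assembling the blocks and conjugating back gives the entries of e^{tA} as shown above.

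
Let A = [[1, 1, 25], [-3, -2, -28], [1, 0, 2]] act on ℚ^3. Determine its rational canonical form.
The invariant factors of A (the non-unit diagonal entries of the Smith normal form of xI - A over ℚ[x]) are (x - 6)(x + 1)(x + 4), each dividing the next. The characteristic polynomial is their product, (x - 6)(x + 1)(x + 4).

The rational canonical form is the block-diagonal matrix of companion matrices C(f_i):
R = [[0, 0, 24], [1, 0, 26], [0, 1, 1]].

R = [[0, 0, 24], [1, 0, 26], [0, 1, 1]]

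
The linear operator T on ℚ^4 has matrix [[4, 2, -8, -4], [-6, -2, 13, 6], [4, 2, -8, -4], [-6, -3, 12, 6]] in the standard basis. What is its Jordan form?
J = [[0, 1, 0, 0], [0, 0, 1, 0], [0, 0, 0, 0], [0, 0, 0, 0]]

The characteristic polynomial is det(xI - A) = x^4, so the eigenvalues are 0 (algebraic multiplicity 4).

For λ = 0: rank(A) = 2, rank(A^2) = 1, rank(A^3) = 0. The eigenspace has dimension 4 - 2 = 2, so there are 2 Jordan blocks; the rank sequence gives block sizes [3, 1].

Assembling the blocks gives the Jordan form J above.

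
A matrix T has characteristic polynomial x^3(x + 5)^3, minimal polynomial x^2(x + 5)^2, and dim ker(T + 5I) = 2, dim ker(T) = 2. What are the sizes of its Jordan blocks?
Jordan blocks: (-5, 2), (-5, 1), (0, 2), (0, 1)

λ = -5: algebraic multiplicity 3 (exponent in χ_T), largest block size 2 (exponent in m_T), 2 blocks (geometric multiplicity). These force block sizes [2, 1].
λ = 0: algebraic multiplicity 3 (exponent in χ_T), largest block size 2 (exponent in m_T), 2 blocks (geometric multiplicity). These force block sizes [2, 1].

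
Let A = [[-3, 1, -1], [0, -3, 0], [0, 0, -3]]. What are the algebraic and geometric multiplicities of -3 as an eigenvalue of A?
The characteristic polynomial is (x + 3)^3, so the factor x + 3 appears with exponent 3: the algebraic multiplicity is 3.

rank(A + 3I) = 1, so the eigenspace has dimension 3 - 1 = 2: the geometric multiplicity is 2.

Since 2 < 3, A is not diagonalizable.

algebraic multiplicity 3, geometric multiplicity 2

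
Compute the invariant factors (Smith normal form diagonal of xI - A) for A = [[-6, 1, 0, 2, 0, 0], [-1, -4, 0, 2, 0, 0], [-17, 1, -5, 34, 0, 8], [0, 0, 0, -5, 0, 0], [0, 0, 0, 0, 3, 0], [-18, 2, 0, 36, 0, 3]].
The Jordan structure of A has elementary divisors (x + 5)^2, (x + 5), (x + 5), (x - 3), (x - 3). Arranging the block sizes at each eigenvalue in decreasing order and taking row products gives the invariant factors.

Invariant factors (smallest first, each dividing the next): x + 5, (x - 3)(x + 5), (x - 3)(x + 5)^2.

Check: the last factor (x - 3)(x + 5)^2 is the minimal polynomial, and the product (x - 3)^2(x + 5)^4 is the characteristic polynomial.

x + 5, (x - 3)(x + 5), (x - 3)(x + 5)^2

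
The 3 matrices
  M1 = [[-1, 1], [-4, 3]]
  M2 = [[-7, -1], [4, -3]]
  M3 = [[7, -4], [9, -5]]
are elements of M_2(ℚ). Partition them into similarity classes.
Characteristic polynomials: χ_{M1} = (x - 1)^2, χ_{M2} = (x + 5)^2, χ_{M3} = (x - 1)^2.

{M1, M3}: invariant factors (x - 1)^2.

{M2}: invariant factors (x + 5)^2.

Matrices are similar if and only if their invariant-factor lists agree; the partition into similarity classes is {M1, M3}, {M2}.

2 classes: {M1, M3}, {M2}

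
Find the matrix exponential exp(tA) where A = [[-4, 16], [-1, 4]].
A has Jordan form J = [[0, 1], [0, 0]] with A = PJP^{-1}, so e^{tA} = P e^{tJ} P^{-1}.

For a Jordan block J_k(λ), e^{tJ_k(λ)} = e^{λt} · (I + tN + t^2 N^2/2! + ... + t^{k-1} N^{k-1}/(k-1)!) where N is the nilpotent superdiagonal part.

Assembling the blocks and conjugating back gives the entries of e^{tA} as shown above.

e^{tA} = [[1 - 4*t, 16*t], [-t, 4*t + 1]]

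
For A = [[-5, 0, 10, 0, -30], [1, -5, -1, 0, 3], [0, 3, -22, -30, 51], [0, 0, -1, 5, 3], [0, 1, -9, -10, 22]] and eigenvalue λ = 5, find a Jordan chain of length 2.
v_1 = [[-1, 0, 2, 0, 1]]^T, v_2 = [[0, 0, -3, 1, -1]]^T

We seek v_1 ∈ ker((A - 5I)^2) \ ker(A - 5I), then set v_{i+1} = (A - 5I) v_i.

One such chain is v_1 = [[-1, 0, 2, 0, 1]]^T, v_2 = [[0, 0, -3, 1, -1]]^T. Check: (A - 5I) v_2 = [[0, 0, 0, 0, 0]]^T = 0.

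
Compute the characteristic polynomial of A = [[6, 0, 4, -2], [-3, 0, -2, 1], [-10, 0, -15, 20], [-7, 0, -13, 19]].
xI - A = [[x - 6, 0, -4, 2], [3, x, 2, -1], [10, 0, x + 15, -20], [7, 0, 13, x - 19]].

Expanding det(xI - A) along the first row:
det(xI - A) = + (x - 6)·det([[x, 2, -1], [0, x + 15, -20], [0, 13, x - 19]]) - (0)·det([[3, 2, -1], [10, x + 15, -20], [7, 13, x - 19]]) + (-4)·det([[3, x, -1], [10, 0, -20], [7, 0, x - 19]]) - (2)·det([[3, x, 2], [10, 0, x + 15], [7, 0, 13]]).

Evaluating gives χ_A(x) = x^4 - 10x^3 + 25x^2 = x^2(x - 5)^2.

χ_A(x) = x^2(x - 5)^2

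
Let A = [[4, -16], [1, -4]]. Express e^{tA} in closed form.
A has Jordan form J = [[0, 1], [0, 0]] with A = PJP^{-1}, so e^{tA} = P e^{tJ} P^{-1}.

For a Jordan block J_k(λ), e^{tJ_k(λ)} = e^{λt} · (I + tN + t^2 N^2/2! + ... + t^{k-1} N^{k-1}/(k-1)!) where N is the nilpotent superdiagonal part.

Assembling the blocks and conjugating back gives the entries of e^{tA} as shown above.

e^{tA} = [[4*t + 1, -16*t], [t, 1 - 4*t]]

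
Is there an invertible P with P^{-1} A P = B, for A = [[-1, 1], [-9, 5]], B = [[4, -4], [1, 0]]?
Yes.

Two matrices over a field are similar if and only if they have the same invariant factors.

Both A and B have characteristic polynomial (x - 2)^2 and minimal polynomial (x - 2)^2. Computing further, both have invariant factors (x - 2)^2. Hence A and B are similar.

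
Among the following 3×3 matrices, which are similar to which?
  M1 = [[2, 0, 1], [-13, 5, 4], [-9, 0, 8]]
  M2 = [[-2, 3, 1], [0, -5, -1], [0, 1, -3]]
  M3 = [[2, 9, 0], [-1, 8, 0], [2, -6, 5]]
3 classes: {M1}, {M2}, {M3}

Characteristic polynomials: χ_{M1} = (x - 5)^3, χ_{M2} = (x + 2)(x + 4)^2, χ_{M3} = (x - 5)^3.

{M1}: invariant factors (x - 5)^3.

{M2}: invariant factors (x + 2)(x + 4)^2.

{M3}: invariant factors x - 5, (x - 5)^2.

Matrices are similar if and only if their invariant-factor lists agree; the partition into similarity classes is {M1}, {M2}, {M3}.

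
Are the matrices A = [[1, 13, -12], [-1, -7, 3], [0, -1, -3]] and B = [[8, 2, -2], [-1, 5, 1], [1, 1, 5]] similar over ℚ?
trace(A) = -9 but trace(B) = 18. The trace is a similarity invariant, so A and B are not similar.

No.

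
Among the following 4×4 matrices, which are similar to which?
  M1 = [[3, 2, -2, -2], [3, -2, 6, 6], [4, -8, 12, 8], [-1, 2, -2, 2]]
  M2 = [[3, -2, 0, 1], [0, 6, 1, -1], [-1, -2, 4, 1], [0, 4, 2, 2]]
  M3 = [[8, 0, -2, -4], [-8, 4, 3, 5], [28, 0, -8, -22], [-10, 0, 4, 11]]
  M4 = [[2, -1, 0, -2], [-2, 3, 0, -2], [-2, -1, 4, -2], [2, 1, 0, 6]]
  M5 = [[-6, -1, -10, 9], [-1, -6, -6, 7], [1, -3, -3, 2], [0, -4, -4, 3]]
3 classes: {M1, M4}, {M2, M3}, {M5}

Characteristic polynomials: χ_{M1} = (x - 4)^3(x - 3), χ_{M2} = (x - 4)^3(x - 3), χ_{M3} = (x - 4)^3(x - 3), χ_{M4} = (x - 4)^3(x - 3), χ_{M5} = (x + 3)^4.

{M1, M4}: invariant factors x - 4, x - 4, (x - 4)(x - 3).

{M2, M3}: invariant factors x - 4, (x - 4)^2(x - 3).

{M5}: invariant factors (x + 3)^2, (x + 3)^2.

Matrices are similar if and only if their invariant-factor lists agree; the partition into similarity classes is {M1, M4}, {M2, M3}, {M5}.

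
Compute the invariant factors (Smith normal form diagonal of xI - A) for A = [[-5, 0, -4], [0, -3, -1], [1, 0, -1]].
(x + 3)^3

The Jordan structure of A has elementary divisors (x + 3)^3. Arranging the block sizes at each eigenvalue in decreasing order and taking row products gives the invariant factors.

Invariant factors (smallest first, each dividing the next): (x + 3)^3.

Check: the last factor (x + 3)^3 is the minimal polynomial, and the product (x + 3)^3 is the characteristic polynomial.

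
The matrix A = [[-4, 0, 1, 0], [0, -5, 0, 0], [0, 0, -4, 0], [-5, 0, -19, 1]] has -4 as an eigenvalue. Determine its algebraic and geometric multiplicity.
The characteristic polynomial is (x - 1)(x + 4)^2(x + 5), so the factor x + 4 appears with exponent 2: the algebraic multiplicity is 2.

rank(A + 4I) = 3, so the eigenspace has dimension 4 - 3 = 1: the geometric multiplicity is 1.

Since 1 < 2, A is not diagonalizable.

algebraic multiplicity 2, geometric multiplicity 1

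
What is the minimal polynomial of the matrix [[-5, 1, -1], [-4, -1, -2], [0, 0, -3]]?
m_A(x) = (x + 3)^2

The characteristic polynomial factors as (x + 3)^3. The minimal polynomial is ∏(x - λ)^{k_λ} where k_λ is the size of the largest Jordan block at λ.

For λ = -3: rank(A + 3I) = 1, and the largest Jordan block has size 2 (the smallest k with rank((A + 3I)^k) = rank((A + 3I)^(k+1))).

So m_A(x) = (x + 3)^2.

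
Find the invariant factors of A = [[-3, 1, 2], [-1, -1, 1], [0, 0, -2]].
The Jordan structure of A has elementary divisors (x + 2)^3. Arranging the block sizes at each eigenvalue in decreasing order and taking row products gives the invariant factors.

Invariant factors (smallest first, each dividing the next): (x + 2)^3.

Check: the last factor (x + 2)^3 is the minimal polynomial, and the product (x + 2)^3 is the characteristic polynomial.

(x + 2)^3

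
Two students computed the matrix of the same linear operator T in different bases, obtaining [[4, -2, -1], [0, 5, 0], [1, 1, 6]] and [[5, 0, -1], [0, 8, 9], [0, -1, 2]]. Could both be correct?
Two matrices over a field are similar if and only if they have the same invariant factors.

Both A and B have characteristic polynomial (x - 5)^3 and minimal polynomial (x - 5)^3. Computing further, both have invariant factors (x - 5)^3. Hence A and B are similar.

Yes.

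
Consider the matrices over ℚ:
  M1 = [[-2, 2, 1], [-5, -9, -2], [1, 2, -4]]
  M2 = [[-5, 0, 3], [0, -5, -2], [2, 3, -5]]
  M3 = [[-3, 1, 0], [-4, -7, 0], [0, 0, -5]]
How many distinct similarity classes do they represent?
2 classes: {M1, M2}, {M3}

Characteristic polynomials: χ_{M1} = (x + 5)^3, χ_{M2} = (x + 5)^3, χ_{M3} = (x + 5)^3.

{M1, M2}: invariant factors (x + 5)^3.

{M3}: invariant factors x + 5, (x + 5)^2.

Matrices are similar if and only if their invariant-factor lists agree; the partition into similarity classes is {M1, M2}, {M3}.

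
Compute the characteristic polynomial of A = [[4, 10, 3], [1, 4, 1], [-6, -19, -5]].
xI - A = [[x - 4, -10, -3], [-1, x - 4, -1], [6, 19, x + 5]].

Expanding det(xI - A) along the first row:
det(xI - A) = + (x - 4)·det([[x - 4, -1], [19, x + 5]]) - (-10)·det([[-1, -1], [6, x + 5]]) + (-3)·det([[-1, x - 4], [6, 19]]).

Evaluating gives χ_A(x) = x^3 - 3x^2 + 3x - 1 = (x - 1)^3.

χ_A(x) = (x - 1)^3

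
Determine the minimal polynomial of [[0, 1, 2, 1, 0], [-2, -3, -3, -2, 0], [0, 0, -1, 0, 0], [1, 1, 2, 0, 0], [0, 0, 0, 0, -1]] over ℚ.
m_A(x) = (x + 1)^3

The characteristic polynomial factors as (x + 1)^5. The minimal polynomial is ∏(x - λ)^{k_λ} where k_λ is the size of the largest Jordan block at λ.

For λ = -1: rank(A + I) = 2, and the largest Jordan block has size 3 (the smallest k with rank((A + I)^k) = rank((A + I)^(k+1))).

So m_A(x) = (x + 1)^3.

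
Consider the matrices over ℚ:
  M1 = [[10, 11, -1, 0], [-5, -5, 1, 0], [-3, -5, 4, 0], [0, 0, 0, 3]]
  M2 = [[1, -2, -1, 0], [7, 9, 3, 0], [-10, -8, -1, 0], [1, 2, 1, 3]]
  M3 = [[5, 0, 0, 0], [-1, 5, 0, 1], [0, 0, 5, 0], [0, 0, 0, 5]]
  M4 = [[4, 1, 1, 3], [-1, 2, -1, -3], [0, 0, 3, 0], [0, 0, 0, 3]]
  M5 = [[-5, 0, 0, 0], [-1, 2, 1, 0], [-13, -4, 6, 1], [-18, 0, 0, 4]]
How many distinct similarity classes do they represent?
4 classes: {M1, M2}, {M3}, {M4}, {M5}

Characteristic polynomials: χ_{M1} = (x - 3)^4, χ_{M2} = (x - 3)^4, χ_{M3} = (x - 5)^4, χ_{M4} = (x - 3)^4, χ_{M5} = (x - 4)^3(x + 5).

{M1, M2}: invariant factors x - 3, (x - 3)^3.

{M3}: invariant factors x - 5, x - 5, (x - 5)^2.

{M4}: invariant factors x - 3, x - 3, (x - 3)^2.

{M5}: invariant factors (x - 4)^3(x + 5).

Matrices are similar if and only if their invariant-factor lists agree; the partition into similarity classes is {M1, M2}, {M3}, {M4}, {M5}.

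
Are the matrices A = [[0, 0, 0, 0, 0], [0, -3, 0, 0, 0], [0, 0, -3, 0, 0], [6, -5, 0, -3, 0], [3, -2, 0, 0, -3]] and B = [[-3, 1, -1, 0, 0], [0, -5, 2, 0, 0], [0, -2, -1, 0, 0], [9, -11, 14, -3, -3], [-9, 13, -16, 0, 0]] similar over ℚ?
Yes.

Two matrices over a field are similar if and only if they have the same invariant factors.

Both A and B have characteristic polynomial x(x + 3)^4 and minimal polynomial x(x + 3)^2. Computing further, both have invariant factors x + 3, x + 3, x(x + 3)^2. Hence A and B are similar.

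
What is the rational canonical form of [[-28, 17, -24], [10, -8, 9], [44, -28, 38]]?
R = [[0, 0, 0], [1, 0, 6], [0, 1, 2]]

The invariant factors of A (the non-unit diagonal entries of the Smith normal form of xI - A over ℚ[x]) are x(x^2 - 2x - 6), each dividing the next. The characteristic polynomial is their product, x(x^2 - 2x - 6).

The rational canonical form is the block-diagonal matrix of companion matrices C(f_i):
R = [[0, 0, 0], [1, 0, 6], [0, 1, 2]].

Note the characteristic polynomial does not split into linear factors over ℚ, so A has no Jordan form over ℚ; the rational canonical form exists over any field.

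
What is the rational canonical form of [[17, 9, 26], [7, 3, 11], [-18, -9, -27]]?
R = [[0, 0, -9], [1, 0, -15], [0, 1, -7]]

The invariant factors of A (the non-unit diagonal entries of the Smith normal form of xI - A over ℚ[x]) are (x + 1)(x + 3)^2, each dividing the next. The characteristic polynomial is their product, (x + 1)(x + 3)^2.

The rational canonical form is the block-diagonal matrix of companion matrices C(f_i):
R = [[0, 0, -9], [1, 0, -15], [0, 1, -7]].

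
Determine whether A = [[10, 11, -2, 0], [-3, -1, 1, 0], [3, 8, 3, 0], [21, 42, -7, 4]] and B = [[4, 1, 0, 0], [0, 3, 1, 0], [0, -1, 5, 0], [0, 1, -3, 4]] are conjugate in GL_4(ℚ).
Yes.

Two matrices over a field are similar if and only if they have the same invariant factors.

Both A and B have characteristic polynomial (x - 4)^4 and minimal polynomial (x - 4)^3. Computing further, both have invariant factors x - 4, (x - 4)^3. Hence A and B are similar.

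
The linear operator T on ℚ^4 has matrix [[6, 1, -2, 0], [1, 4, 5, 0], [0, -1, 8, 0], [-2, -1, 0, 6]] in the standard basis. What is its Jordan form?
The characteristic polynomial is det(xI - A) = (x - 6)^4, so the eigenvalues are 6 (algebraic multiplicity 4).

For λ = 6: rank(A - 6I) = 2, rank((A - 6I)^2) = 1, rank((A - 6I)^3) = 0. The eigenspace has dimension 4 - 2 = 2, so there are 2 Jordan blocks; the rank sequence gives block sizes [3, 1].

Assembling the blocks gives the Jordan form J above.

J = [[6, 1, 0, 0], [0, 6, 1, 0], [0, 0, 6, 0], [0, 0, 0, 6]]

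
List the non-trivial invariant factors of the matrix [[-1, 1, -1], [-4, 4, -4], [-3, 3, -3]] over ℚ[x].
x, x^2

The Jordan structure of A has elementary divisors x^2, x. Arranging the block sizes at each eigenvalue in decreasing order and taking row products gives the invariant factors.

Invariant factors (smallest first, each dividing the next): x, x^2.

Check: the last factor x^2 is the minimal polynomial, and the product x^3 is the characteristic polynomial.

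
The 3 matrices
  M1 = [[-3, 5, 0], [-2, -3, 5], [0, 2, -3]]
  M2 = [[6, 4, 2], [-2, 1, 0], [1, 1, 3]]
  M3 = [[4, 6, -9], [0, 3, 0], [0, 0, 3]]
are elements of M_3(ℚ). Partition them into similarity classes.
3 classes: {M1}, {M2}, {M3}

Characteristic polynomials: χ_{M1} = (x + 3)^3, χ_{M2} = (x - 4)(x - 3)^2, χ_{M3} = (x - 4)(x - 3)^2.

{M1}: invariant factors (x + 3)^3.

{M2}: invariant factors (x - 4)(x - 3)^2.

{M3}: invariant factors x - 3, (x - 4)(x - 3).

Matrices are similar if and only if their invariant-factor lists agree; the partition into similarity classes is {M1}, {M2}, {M3}.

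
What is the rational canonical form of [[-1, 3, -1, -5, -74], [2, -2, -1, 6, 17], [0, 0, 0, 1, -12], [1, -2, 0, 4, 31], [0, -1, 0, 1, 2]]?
The invariant factors of A (the non-unit diagonal entries of the Smith normal form of xI - A over ℚ[x]) are x(x - 5)(x + 3)(x^2 - x + 2), each dividing the next. The characteristic polynomial is their product, x(x - 5)(x + 3)(x^2 - x + 2).

The rational canonical form is the block-diagonal matrix of companion matrices C(f_i):
R = [[0, 0, 0, 0, 0], [1, 0, 0, 0, 30], [0, 1, 0, 0, -11], [0, 0, 1, 0, 11], [0, 0, 0, 1, 3]].

Note the characteristic polynomial does not split into linear factors over ℚ, so A has no Jordan form over ℚ; the rational canonical form exists over any field.

R = [[0, 0, 0, 0, 0], [1, 0, 0, 0, 30], [0, 1, 0, 0, -11], [0, 0, 1, 0, 11], [0, 0, 0, 1, 3]]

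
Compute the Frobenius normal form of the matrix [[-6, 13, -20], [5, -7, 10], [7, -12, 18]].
The invariant factors of A (the non-unit diagonal entries of the Smith normal form of xI - A over ℚ[x]) are (x - 4)(x^2 - x - 1), each dividing the next. The characteristic polynomial is their product, (x - 4)(x^2 - x - 1).

The rational canonical form is the block-diagonal matrix of companion matrices C(f_i):
R = [[0, 0, -4], [1, 0, -3], [0, 1, 5]].

Note the characteristic polynomial does not split into linear factors over ℚ, so A has no Jordan form over ℚ; the rational canonical form exists over any field.

R = [[0, 0, -4], [1, 0, -3], [0, 1, 5]]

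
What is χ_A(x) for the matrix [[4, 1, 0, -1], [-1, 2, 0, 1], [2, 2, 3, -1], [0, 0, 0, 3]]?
xI - A = [[x - 4, -1, 0, 1], [1, x - 2, 0, -1], [-2, -2, x - 3, 1], [0, 0, 0, x - 3]].

Expanding det(xI - A) along the first row:
det(xI - A) = + (x - 4)·det([[x - 2, 0, -1], [-2, x - 3, 1], [0, 0, x - 3]]) - (-1)·det([[1, 0, -1], [-2, x - 3, 1], [0, 0, x - 3]]) + (0)·det([[1, x - 2, -1], [-2, -2, 1], [0, 0, x - 3]]) - (1)·det([[1, x - 2, 0], [-2, -2, x - 3], [0, 0, 0]]).

Evaluating gives χ_A(x) = x^4 - 12x^3 + 54x^2 - 108x + 81 = (x - 3)^4.

χ_A(x) = (x - 3)^4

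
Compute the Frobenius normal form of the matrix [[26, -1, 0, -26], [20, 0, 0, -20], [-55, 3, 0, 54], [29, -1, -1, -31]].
R = [[0, 0, 0, 20], [1, 0, 0, -6], [0, 1, 0, -2], [0, 0, 1, -5]]

The invariant factors of A (the non-unit diagonal entries of the Smith normal form of xI - A over ℚ[x]) are (x + 5)(x^3 + 2x - 4), each dividing the next. The characteristic polynomial is their product, (x + 5)(x^3 + 2x - 4).

The rational canonical form is the block-diagonal matrix of companion matrices C(f_i):
R = [[0, 0, 0, 20], [1, 0, 0, -6], [0, 1, 0, -2], [0, 0, 1, -5]].

Note the characteristic polynomial does not split into linear factors over ℚ, so A has no Jordan form over ℚ; the rational canonical form exists over any field.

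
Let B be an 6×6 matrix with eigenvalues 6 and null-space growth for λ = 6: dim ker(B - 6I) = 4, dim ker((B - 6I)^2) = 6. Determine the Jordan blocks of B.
Jordan blocks: (6, 2), (6, 2), (6, 1), (6, 1)

λ = 6: successive nullity increments [4, 2] count blocks of size ≥ k; block sizes are [2, 2, 1, 1].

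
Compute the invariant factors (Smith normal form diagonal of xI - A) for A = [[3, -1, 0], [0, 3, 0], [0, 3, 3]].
The Jordan structure of A has elementary divisors (x - 3)^2, (x - 3). Arranging the block sizes at each eigenvalue in decreasing order and taking row products gives the invariant factors.

Invariant factors (smallest first, each dividing the next): x - 3, (x - 3)^2.

Check: the last factor (x - 3)^2 is the minimal polynomial, and the product (x - 3)^3 is the characteristic polynomial.

x - 3, (x - 3)^2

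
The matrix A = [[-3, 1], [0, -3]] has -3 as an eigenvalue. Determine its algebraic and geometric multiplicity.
The characteristic polynomial is (x + 3)^2, so the factor x + 3 appears with exponent 2: the algebraic multiplicity is 2.

rank(A + 3I) = 1, so the eigenspace has dimension 2 - 1 = 1: the geometric multiplicity is 1.

Since 1 < 2, A is not diagonalizable.

algebraic multiplicity 2, geometric multiplicity 1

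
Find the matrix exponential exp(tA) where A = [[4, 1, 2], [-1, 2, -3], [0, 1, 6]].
e^{tA} = [[(2 - t^2)*e^{4*t}/2, t*e^{4*t}, t*(t + 4)*e^{4*t}/2], [t*(t - 1)*e^{4*t}, (1 - 2*t)*e^{4*t}, t*(-t - 3)*e^{4*t}], [-t^2*e^{4*t}/2, t*e^{4*t}, (t^2 + 4*t + 2)*e^{4*t}/2]]

A has Jordan form J = [[4, 1, 0], [0, 4, 1], [0, 0, 4]] with A = PJP^{-1}, so e^{tA} = P e^{tJ} P^{-1}.

For a Jordan block J_k(λ), e^{tJ_k(λ)} = e^{λt} · (I + tN + t^2 N^2/2! + ... + t^{k-1} N^{k-1}/(k-1)!) where N is the nilpotent superdiagonal part.

Assembling the blocks and conjugating back gives the entries of e^{tA} as shown above.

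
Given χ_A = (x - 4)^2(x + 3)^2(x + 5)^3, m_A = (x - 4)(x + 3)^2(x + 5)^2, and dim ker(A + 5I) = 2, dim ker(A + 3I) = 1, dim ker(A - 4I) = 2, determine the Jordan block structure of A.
λ = -5: algebraic multiplicity 3 (exponent in χ_A), largest block size 2 (exponent in m_A), 2 blocks (geometric multiplicity). These force block sizes [2, 1].
λ = -3: algebraic multiplicity 2 (exponent in χ_A), largest block size 2 (exponent in m_A), 1 block (geometric multiplicity). This forces block sizes [2].
λ = 4: algebraic multiplicity 2 (exponent in χ_A), largest block size 1 (exponent in m_A), 2 blocks (geometric multiplicity). These force block sizes [1, 1].

Jordan blocks: (-5, 2), (-5, 1), (-3, 2), (4, 1), (4, 1)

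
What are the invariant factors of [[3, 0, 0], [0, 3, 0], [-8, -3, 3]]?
x - 3, (x - 3)^2

The Jordan structure of A has elementary divisors (x - 3)^2, (x - 3). Arranging the block sizes at each eigenvalue in decreasing order and taking row products gives the invariant factors.

Invariant factors (smallest first, each dividing the next): x - 3, (x - 3)^2.

Check: the last factor (x - 3)^2 is the minimal polynomial, and the product (x - 3)^3 is the characteristic polynomial.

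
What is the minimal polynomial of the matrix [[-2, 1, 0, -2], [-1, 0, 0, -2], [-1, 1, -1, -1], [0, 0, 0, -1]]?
m_A(x) = (x + 1)^2

The characteristic polynomial factors as (x + 1)^4. The minimal polynomial is ∏(x - λ)^{k_λ} where k_λ is the size of the largest Jordan block at λ.

For λ = -1: rank(A + I) = 2, and the largest Jordan block has size 2 (the smallest k with rank((A + I)^k) = rank((A + I)^(k+1))).

So m_A(x) = (x + 1)^2.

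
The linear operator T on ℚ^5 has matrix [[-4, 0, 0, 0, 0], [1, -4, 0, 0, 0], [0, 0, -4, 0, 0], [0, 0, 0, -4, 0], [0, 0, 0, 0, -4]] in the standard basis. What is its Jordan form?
J = [[-4, 1, 0, 0, 0], [0, -4, 0, 0, 0], [0, 0, -4, 0, 0], [0, 0, 0, -4, 0], [0, 0, 0, 0, -4]]

The characteristic polynomial is det(xI - A) = (x + 4)^5, so the eigenvalues are -4 (algebraic multiplicity 5).

For λ = -4: rank(A + 4I) = 1, rank((A + 4I)^2) = 0. The eigenspace has dimension 5 - 1 = 4, so there are 4 Jordan blocks; the rank sequence gives block sizes [2, 1, 1, 1].

Assembling the blocks gives the Jordan form J above.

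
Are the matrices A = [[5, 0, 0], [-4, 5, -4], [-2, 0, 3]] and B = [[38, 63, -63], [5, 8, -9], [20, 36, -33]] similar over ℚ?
No.

Both have characteristic polynomial (x - 5)^2(x - 3), but the minimal polynomial of A is (x - 5)(x - 3) while the minimal polynomial of B is (x - 5)^2(x - 3). The minimal polynomial is a similarity invariant, so A and B are not similar.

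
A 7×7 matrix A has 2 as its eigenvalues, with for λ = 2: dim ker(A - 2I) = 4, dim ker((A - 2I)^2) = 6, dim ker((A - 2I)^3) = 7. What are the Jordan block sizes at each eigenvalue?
Jordan blocks: (2, 3), (2, 2), (2, 1), (2, 1)

λ = 2: successive nullity increments [4, 2, 1] count blocks of size ≥ k; block sizes are [3, 2, 1, 1].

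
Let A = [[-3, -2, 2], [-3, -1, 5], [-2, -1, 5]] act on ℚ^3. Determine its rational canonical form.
The invariant factors of A (the non-unit diagonal entries of the Smith normal form of xI - A over ℚ[x]) are (x - 4)(x^2 + 3x - 2), each dividing the next. The characteristic polynomial is their product, (x - 4)(x^2 + 3x - 2).

The rational canonical form is the block-diagonal matrix of companion matrices C(f_i):
R = [[0, 0, -8], [1, 0, 14], [0, 1, 1]].

Note the characteristic polynomial does not split into linear factors over ℚ, so A has no Jordan form over ℚ; the rational canonical form exists over any field.

R = [[0, 0, -8], [1, 0, 14], [0, 1, 1]]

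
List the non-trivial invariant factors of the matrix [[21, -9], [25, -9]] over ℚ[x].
(x - 6)^2

The Jordan structure of A has elementary divisors (x - 6)^2. Arranging the block sizes at each eigenvalue in decreasing order and taking row products gives the invariant factors.

Invariant factors (smallest first, each dividing the next): (x - 6)^2.

Check: the last factor (x - 6)^2 is the minimal polynomial, and the product (x - 6)^2 is the characteristic polynomial.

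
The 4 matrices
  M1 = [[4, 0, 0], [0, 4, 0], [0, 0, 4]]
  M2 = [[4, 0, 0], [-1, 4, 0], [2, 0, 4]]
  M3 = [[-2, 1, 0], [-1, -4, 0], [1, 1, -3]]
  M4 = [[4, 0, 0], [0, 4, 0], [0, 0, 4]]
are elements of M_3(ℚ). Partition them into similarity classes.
Characteristic polynomials: χ_{M1} = (x - 4)^3, χ_{M2} = (x - 4)^3, χ_{M3} = (x + 3)^3, χ_{M4} = (x - 4)^3.

{M1, M4}: invariant factors x - 4, x - 4, x - 4.

{M2}: invariant factors x - 4, (x - 4)^2.

{M3}: invariant factors x + 3, (x + 3)^2.

Matrices are similar if and only if their invariant-factor lists agree; the partition into similarity classes is {M1, M4}, {M2}, {M3}.

3 classes: {M1, M4}, {M2}, {M3}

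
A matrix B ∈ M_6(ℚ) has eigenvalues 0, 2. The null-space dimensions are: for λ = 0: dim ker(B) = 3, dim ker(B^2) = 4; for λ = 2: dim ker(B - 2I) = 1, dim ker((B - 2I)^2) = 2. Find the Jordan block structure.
λ = 0: successive nullity increments [3, 1] count blocks of size ≥ k; block sizes are [2, 1, 1].
λ = 2: successive nullity increments [1, 1] count blocks of size ≥ k; block sizes are [2].

Jordan blocks: (0, 2), (0, 1), (0, 1), (2, 2)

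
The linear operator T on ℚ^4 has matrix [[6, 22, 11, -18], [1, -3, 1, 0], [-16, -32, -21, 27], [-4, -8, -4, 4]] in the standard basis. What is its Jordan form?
The characteristic polynomial is det(xI - A) = (x + 2)^2(x + 5)^2, so the eigenvalues are -5 (algebraic multiplicity 2), -2 (algebraic multiplicity 2).

For λ = -5: rank(A + 5I) = 2. The eigenspace has dimension 4 - 2 = 2, so there are 2 Jordan blocks; the rank sequence gives block sizes [1, 1].

For λ = -2: rank(A + 2I) = 3, rank((A + 2I)^2) = 2. The eigenspace has dimension 4 - 3 = 1, so there is 1 Jordan block; the rank sequence gives block sizes [2].

Assembling the blocks gives the Jordan form J above.

J = [[-5, 0, 0, 0], [0, -5, 0, 0], [0, 0, -2, 1], [0, 0, 0, -2]]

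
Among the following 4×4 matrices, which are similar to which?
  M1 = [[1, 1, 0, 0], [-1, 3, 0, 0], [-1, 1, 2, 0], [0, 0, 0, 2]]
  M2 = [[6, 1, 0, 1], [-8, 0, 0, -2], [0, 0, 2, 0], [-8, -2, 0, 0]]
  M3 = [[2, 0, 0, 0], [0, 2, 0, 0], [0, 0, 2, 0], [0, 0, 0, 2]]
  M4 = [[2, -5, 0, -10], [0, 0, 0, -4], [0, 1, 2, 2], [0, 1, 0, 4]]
Characteristic polynomials: χ_{M1} = (x - 2)^4, χ_{M2} = (x - 2)^4, χ_{M3} = (x - 2)^4, χ_{M4} = (x - 2)^4.

{M1, M2, M4}: invariant factors x - 2, x - 2, (x - 2)^2.

{M3}: invariant factors x - 2, x - 2, x - 2, x - 2.

Matrices are similar if and only if their invariant-factor lists agree; the partition into similarity classes is {M1, M2, M4}, {M3}.

2 classes: {M1, M2, M4}, {M3}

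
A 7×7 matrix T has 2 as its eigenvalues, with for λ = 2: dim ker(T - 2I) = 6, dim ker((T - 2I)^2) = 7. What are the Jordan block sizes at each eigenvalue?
Jordan blocks: (2, 2), (2, 1), (2, 1), (2, 1), (2, 1), (2, 1)

λ = 2: successive nullity increments [6, 1] count blocks of size ≥ k; block sizes are [2, 1, 1, 1, 1, 1].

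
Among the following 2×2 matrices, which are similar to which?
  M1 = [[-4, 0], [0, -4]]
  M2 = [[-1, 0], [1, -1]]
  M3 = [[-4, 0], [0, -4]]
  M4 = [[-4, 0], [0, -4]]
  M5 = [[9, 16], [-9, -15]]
Characteristic polynomials: χ_{M1} = (x + 4)^2, χ_{M2} = (x + 1)^2, χ_{M3} = (x + 4)^2, χ_{M4} = (x + 4)^2, χ_{M5} = (x + 3)^2.

{M1, M3, M4}: invariant factors x + 4, x + 4.

{M2}: invariant factors (x + 1)^2.

{M5}: invariant factors (x + 3)^2.

Matrices are similar if and only if their invariant-factor lists agree; the partition into similarity classes is {M1, M3, M4}, {M2}, {M5}.

3 classes: {M1, M3, M4}, {M2}, {M5}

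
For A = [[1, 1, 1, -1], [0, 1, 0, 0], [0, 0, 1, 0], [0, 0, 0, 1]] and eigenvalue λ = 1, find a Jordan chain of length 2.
We seek v_1 ∈ ker((A - I)^2) \ ker(A - I), then set v_{i+1} = (A - I) v_i.

One such chain is v_1 = [[0, 1, 1, 1]]^T, v_2 = [[1, 0, 0, 0]]^T. Check: (A - I) v_2 = [[0, 0, 0, 0]]^T = 0.

v_1 = [[0, 1, 1, 1]]^T, v_2 = [[1, 0, 0, 0]]^T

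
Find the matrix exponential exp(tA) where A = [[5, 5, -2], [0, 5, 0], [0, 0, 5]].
e^{tA} = [[e^{5*t}, 5*t*e^{5*t}, -2*t*e^{5*t}], [0, e^{5*t}, 0], [0, 0, e^{5*t}]]

A has Jordan form J = [[5, 1, 0], [0, 5, 0], [0, 0, 5]] with A = PJP^{-1}, so e^{tA} = P e^{tJ} P^{-1}.

For a Jordan block J_k(λ), e^{tJ_k(λ)} = e^{λt} · (I + tN + t^2 N^2/2! + ... + t^{k-1} N^{k-1}/(k-1)!) where N is the nilpotent superdiagonal part.

Assembling the blocks and conjugating back gives the entries of e^{tA} as shown above.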